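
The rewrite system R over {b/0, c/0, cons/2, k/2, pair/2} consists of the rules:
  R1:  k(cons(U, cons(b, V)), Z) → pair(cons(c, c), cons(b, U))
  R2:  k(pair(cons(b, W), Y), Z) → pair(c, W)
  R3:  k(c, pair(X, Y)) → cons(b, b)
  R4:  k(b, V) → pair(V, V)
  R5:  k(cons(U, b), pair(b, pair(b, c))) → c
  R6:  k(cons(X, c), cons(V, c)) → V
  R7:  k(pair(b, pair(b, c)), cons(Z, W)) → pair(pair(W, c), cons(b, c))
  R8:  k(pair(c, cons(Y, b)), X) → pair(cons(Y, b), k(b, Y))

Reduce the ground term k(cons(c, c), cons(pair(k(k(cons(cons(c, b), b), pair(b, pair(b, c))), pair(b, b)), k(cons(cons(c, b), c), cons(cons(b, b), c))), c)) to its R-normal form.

pair(cons(b, b), cons(b, b))

1. k(cons(c, c), cons(pair(k(k(cons(cons(c, b), b), pair(b, pair(b, c))), pair(b, b)), k(cons(cons(c, b), c), cons(cons(b, b), c))), c))  →  pair(k(k(cons(cons(c, b), b), pair(b, pair(b, c))), pair(b, b)), k(cons(cons(c, b), c), cons(cons(b, b), c)))   [R6 at ε]
2. pair(k(k(cons(cons(c, b), b), pair(b, pair(b, c))), pair(b, b)), k(cons(cons(c, b), c), cons(cons(b, b), c)))  →  pair(k(c, pair(b, b)), k(cons(cons(c, b), c), cons(cons(b, b), c)))   [R5 at 1.1]
3. pair(k(c, pair(b, b)), k(cons(cons(c, b), c), cons(cons(b, b), c)))  →  pair(cons(b, b), k(cons(cons(c, b), c), cons(cons(b, b), c)))   [R3 at 1]
4. pair(cons(b, b), k(cons(cons(c, b), c), cons(cons(b, b), c)))  →  pair(cons(b, b), cons(b, b))   [R6 at 2]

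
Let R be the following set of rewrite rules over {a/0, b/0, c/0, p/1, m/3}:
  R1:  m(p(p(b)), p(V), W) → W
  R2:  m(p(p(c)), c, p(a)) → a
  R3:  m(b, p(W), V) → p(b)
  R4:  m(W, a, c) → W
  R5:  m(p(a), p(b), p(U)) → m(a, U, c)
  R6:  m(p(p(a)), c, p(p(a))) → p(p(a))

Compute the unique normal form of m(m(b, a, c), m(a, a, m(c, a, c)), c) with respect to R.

b

1. m(m(b, a, c), m(a, a, m(c, a, c)), c)  →  m(b, m(a, a, m(c, a, c)), c)   [R4 at 1]
2. m(b, m(a, a, m(c, a, c)), c)  →  m(b, m(a, a, c), c)   [R4 at 2.3]
3. m(b, m(a, a, c), c)  →  m(b, a, c)   [R4 at 2]
4. m(b, a, c)  →  b   [R4 at ε]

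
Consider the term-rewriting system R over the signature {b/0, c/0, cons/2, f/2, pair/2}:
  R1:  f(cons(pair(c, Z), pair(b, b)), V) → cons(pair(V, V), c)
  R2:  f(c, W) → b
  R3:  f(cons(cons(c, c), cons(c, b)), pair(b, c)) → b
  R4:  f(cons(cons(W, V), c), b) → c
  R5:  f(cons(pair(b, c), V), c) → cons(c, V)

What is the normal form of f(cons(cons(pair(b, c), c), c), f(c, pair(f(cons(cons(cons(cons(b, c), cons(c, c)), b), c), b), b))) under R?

c

1. f(cons(cons(pair(b, c), c), c), f(c, pair(f(cons(cons(cons(cons(b, c), cons(c, c)), b), c), b), b)))  →  f(cons(cons(pair(b, c), c), c), b)   [R2 at 2]
2. f(cons(cons(pair(b, c), c), c), b)  →  c   [R4 at ε]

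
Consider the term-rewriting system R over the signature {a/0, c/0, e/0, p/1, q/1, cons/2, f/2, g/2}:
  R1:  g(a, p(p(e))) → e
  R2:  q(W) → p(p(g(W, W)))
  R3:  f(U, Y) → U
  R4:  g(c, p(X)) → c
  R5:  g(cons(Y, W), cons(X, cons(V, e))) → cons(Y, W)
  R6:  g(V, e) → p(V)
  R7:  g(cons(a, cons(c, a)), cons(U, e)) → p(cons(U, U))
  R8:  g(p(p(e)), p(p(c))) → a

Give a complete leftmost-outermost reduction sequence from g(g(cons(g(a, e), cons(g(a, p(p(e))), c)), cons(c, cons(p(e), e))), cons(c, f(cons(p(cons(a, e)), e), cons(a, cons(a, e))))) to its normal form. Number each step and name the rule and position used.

cons(p(a), cons(e, c))

1. g(g(cons(g(a, e), cons(g(a, p(p(e))), c)), cons(c, cons(p(e), e))), cons(c, f(cons(p(cons(a, e)), e), cons(a, cons(a, e)))))  →  g(cons(g(a, e), cons(g(a, p(p(e))), c)), cons(c, f(cons(p(cons(a, e)), e), cons(a, cons(a, e)))))   [R5 at 1]
2. g(cons(g(a, e), cons(g(a, p(p(e))), c)), cons(c, f(cons(p(cons(a, e)), e), cons(a, cons(a, e)))))  →  g(cons(p(a), cons(g(a, p(p(e))), c)), cons(c, f(cons(p(cons(a, e)), e), cons(a, cons(a, e)))))   [R6 at 1.1]
3. g(cons(p(a), cons(g(a, p(p(e))), c)), cons(c, f(cons(p(cons(a, e)), e), cons(a, cons(a, e)))))  →  g(cons(p(a), cons(e, c)), cons(c, f(cons(p(cons(a, e)), e), cons(a, cons(a, e)))))   [R1 at 1.2.1]
4. g(cons(p(a), cons(e, c)), cons(c, f(cons(p(cons(a, e)), e), cons(a, cons(a, e)))))  →  g(cons(p(a), cons(e, c)), cons(c, cons(p(cons(a, e)), e)))   [R3 at 2.2]
5. g(cons(p(a), cons(e, c)), cons(c, cons(p(cons(a, e)), e)))  →  cons(p(a), cons(e, c))   [R5 at ε]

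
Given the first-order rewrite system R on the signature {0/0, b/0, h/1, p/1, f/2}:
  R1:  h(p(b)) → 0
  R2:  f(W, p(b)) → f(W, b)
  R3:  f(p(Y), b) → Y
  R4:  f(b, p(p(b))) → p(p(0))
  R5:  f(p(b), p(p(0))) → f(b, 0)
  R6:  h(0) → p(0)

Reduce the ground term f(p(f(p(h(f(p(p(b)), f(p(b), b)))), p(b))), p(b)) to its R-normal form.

1. f(p(f(p(h(f(p(p(b)), f(p(b), b)))), p(b))), p(b))  →  f(p(f(p(h(f(p(p(b)), f(p(b), b)))), p(b))), b)   [R2 at ε]
2. f(p(f(p(h(f(p(p(b)), f(p(b), b)))), p(b))), b)  →  f(p(h(f(p(p(b)), f(p(b), b)))), p(b))   [R3 at ε]
3. f(p(h(f(p(p(b)), f(p(b), b)))), p(b))  →  f(p(h(f(p(p(b)), f(p(b), b)))), b)   [R2 at ε]
4. f(p(h(f(p(p(b)), f(p(b), b)))), b)  →  h(f(p(p(b)), f(p(b), b)))   [R3 at ε]
5. h(f(p(p(b)), f(p(b), b)))  →  h(f(p(p(b)), b))   [R3 at 1.2]
6. h(f(p(p(b)), b))  →  h(p(b))   [R3 at 1]
7. h(p(b))  →  0   [R1 at ε]

0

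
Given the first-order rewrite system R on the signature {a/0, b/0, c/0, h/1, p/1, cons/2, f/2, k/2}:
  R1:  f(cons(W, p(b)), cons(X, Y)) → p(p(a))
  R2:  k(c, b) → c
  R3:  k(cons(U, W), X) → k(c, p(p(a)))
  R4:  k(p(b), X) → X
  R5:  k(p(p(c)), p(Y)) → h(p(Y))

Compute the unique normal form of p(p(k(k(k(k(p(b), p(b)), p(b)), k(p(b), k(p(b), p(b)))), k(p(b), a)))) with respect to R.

1. p(p(k(k(k(k(p(b), p(b)), p(b)), k(p(b), k(p(b), p(b)))), k(p(b), a))))  →  p(p(k(k(k(p(b), p(b)), k(p(b), k(p(b), p(b)))), k(p(b), a))))   [R4 at 1.1.1.1.1]
2. p(p(k(k(k(p(b), p(b)), k(p(b), k(p(b), p(b)))), k(p(b), a))))  →  p(p(k(k(p(b), k(p(b), k(p(b), p(b)))), k(p(b), a))))   [R4 at 1.1.1.1]
3. p(p(k(k(p(b), k(p(b), k(p(b), p(b)))), k(p(b), a))))  →  p(p(k(k(p(b), k(p(b), p(b))), k(p(b), a))))   [R4 at 1.1.1]
4. p(p(k(k(p(b), k(p(b), p(b))), k(p(b), a))))  →  p(p(k(k(p(b), p(b)), k(p(b), a))))   [R4 at 1.1.1]
5. p(p(k(k(p(b), p(b)), k(p(b), a))))  →  p(p(k(p(b), k(p(b), a))))   [R4 at 1.1.1]
6. p(p(k(p(b), k(p(b), a))))  →  p(p(k(p(b), a)))   [R4 at 1.1]
7. p(p(k(p(b), a)))  →  p(p(a))   [R4 at 1.1]

p(p(a))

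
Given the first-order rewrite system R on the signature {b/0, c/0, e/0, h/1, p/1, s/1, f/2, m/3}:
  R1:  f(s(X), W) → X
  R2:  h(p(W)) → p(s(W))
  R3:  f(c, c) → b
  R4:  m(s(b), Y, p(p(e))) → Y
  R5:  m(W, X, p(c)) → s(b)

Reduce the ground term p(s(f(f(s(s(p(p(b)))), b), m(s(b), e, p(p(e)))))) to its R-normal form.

p(s(p(p(b))))

1. p(s(f(f(s(s(p(p(b)))), b), m(s(b), e, p(p(e))))))  →  p(s(f(s(p(p(b))), m(s(b), e, p(p(e))))))   [R1 at 1.1.1]
2. p(s(f(s(p(p(b))), m(s(b), e, p(p(e))))))  →  p(s(p(p(b))))   [R1 at 1.1]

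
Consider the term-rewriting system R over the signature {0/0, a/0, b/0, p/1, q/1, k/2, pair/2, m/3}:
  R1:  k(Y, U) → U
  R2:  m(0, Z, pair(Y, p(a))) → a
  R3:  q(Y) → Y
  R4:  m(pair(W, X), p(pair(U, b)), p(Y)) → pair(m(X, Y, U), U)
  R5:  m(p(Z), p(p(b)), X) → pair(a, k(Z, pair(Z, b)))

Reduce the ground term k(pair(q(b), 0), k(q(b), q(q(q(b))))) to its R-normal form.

1. k(pair(q(b), 0), k(q(b), q(q(q(b)))))  →  k(q(b), q(q(q(b))))   [R1 at ε]
2. k(q(b), q(q(q(b))))  →  q(q(q(b)))   [R1 at ε]
3. q(q(q(b)))  →  q(q(b))   [R3 at ε]
4. q(q(b))  →  q(b)   [R3 at ε]
5. q(b)  →  b   [R3 at ε]

b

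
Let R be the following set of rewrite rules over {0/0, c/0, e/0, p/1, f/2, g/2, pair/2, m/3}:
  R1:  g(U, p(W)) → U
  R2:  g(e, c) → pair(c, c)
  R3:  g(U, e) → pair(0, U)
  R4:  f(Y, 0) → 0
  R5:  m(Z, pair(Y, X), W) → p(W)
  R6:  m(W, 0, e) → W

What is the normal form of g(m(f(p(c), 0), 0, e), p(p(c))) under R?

0

1. g(m(f(p(c), 0), 0, e), p(p(c)))  →  m(f(p(c), 0), 0, e)   [R1 at ε]
2. m(f(p(c), 0), 0, e)  →  f(p(c), 0)   [R6 at ε]
3. f(p(c), 0)  →  0   [R4 at ε]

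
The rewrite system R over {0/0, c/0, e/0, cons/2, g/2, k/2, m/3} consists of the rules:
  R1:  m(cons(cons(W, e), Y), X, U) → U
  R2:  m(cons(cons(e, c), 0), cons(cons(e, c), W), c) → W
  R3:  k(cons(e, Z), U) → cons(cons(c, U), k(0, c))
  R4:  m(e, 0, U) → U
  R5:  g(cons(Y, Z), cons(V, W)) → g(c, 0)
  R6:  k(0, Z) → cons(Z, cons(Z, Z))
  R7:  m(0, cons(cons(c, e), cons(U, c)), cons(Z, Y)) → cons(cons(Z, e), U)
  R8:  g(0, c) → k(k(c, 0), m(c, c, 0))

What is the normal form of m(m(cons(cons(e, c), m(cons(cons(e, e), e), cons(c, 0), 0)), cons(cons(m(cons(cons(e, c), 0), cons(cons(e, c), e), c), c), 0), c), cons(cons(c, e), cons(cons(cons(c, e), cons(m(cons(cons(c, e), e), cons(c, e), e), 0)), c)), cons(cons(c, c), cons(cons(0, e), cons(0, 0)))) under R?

1. m(m(cons(cons(e, c), m(cons(cons(e, e), e), cons(c, 0), 0)), cons(cons(m(cons(cons(e, c), 0), cons(cons(e, c), e), c), c), 0), c), cons(cons(c, e), cons(cons(cons(c, e), cons(m(cons(cons(c, e), e), cons(c, e), e), 0)), c)), cons(cons(c, c), cons(cons(0, e), cons(0, 0))))  →  m(m(cons(cons(e, c), 0), cons(cons(m(cons(cons(e, c), 0), cons(cons(e, c), e), c), c), 0), c), cons(cons(c, e), cons(cons(cons(c, e), cons(m(cons(cons(c, e), e), cons(c, e), e), 0)), c)), cons(cons(c, c), cons(cons(0, e), cons(0, 0))))   [R1 at 1.1.2]
2. m(m(cons(cons(e, c), 0), cons(cons(m(cons(cons(e, c), 0), cons(cons(e, c), e), c), c), 0), c), cons(cons(c, e), cons(cons(cons(c, e), cons(m(cons(cons(c, e), e), cons(c, e), e), 0)), c)), cons(cons(c, c), cons(cons(0, e), cons(0, 0))))  →  m(m(cons(cons(e, c), 0), cons(cons(e, c), 0), c), cons(cons(c, e), cons(cons(cons(c, e), cons(m(cons(cons(c, e), e), cons(c, e), e), 0)), c)), cons(cons(c, c), cons(cons(0, e), cons(0, 0))))   [R2 at 1.2.1.1]
3. m(m(cons(cons(e, c), 0), cons(cons(e, c), 0), c), cons(cons(c, e), cons(cons(cons(c, e), cons(m(cons(cons(c, e), e), cons(c, e), e), 0)), c)), cons(cons(c, c), cons(cons(0, e), cons(0, 0))))  →  m(0, cons(cons(c, e), cons(cons(cons(c, e), cons(m(cons(cons(c, e), e), cons(c, e), e), 0)), c)), cons(cons(c, c), cons(cons(0, e), cons(0, 0))))   [R2 at 1]
4. m(0, cons(cons(c, e), cons(cons(cons(c, e), cons(m(cons(cons(c, e), e), cons(c, e), e), 0)), c)), cons(cons(c, c), cons(cons(0, e), cons(0, 0))))  →  cons(cons(cons(c, c), e), cons(cons(c, e), cons(m(cons(cons(c, e), e), cons(c, e), e), 0)))   [R7 at ε]
5. cons(cons(cons(c, c), e), cons(cons(c, e), cons(m(cons(cons(c, e), e), cons(c, e), e), 0)))  →  cons(cons(cons(c, c), e), cons(cons(c, e), cons(e, 0)))   [R1 at 2.2.1]

cons(cons(cons(c, c), e), cons(cons(c, e), cons(e, 0)))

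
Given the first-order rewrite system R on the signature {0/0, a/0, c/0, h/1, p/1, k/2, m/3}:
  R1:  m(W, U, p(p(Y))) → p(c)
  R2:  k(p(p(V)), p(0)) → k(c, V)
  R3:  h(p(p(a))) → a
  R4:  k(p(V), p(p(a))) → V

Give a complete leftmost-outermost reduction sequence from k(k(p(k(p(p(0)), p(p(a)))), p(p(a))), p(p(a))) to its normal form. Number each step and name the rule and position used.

1. k(k(p(k(p(p(0)), p(p(a)))), p(p(a))), p(p(a)))  →  k(k(p(p(0)), p(p(a))), p(p(a)))   [R4 at 1]
2. k(k(p(p(0)), p(p(a))), p(p(a)))  →  k(p(0), p(p(a)))   [R4 at 1]
3. k(p(0), p(p(a)))  →  0   [R4 at ε]

0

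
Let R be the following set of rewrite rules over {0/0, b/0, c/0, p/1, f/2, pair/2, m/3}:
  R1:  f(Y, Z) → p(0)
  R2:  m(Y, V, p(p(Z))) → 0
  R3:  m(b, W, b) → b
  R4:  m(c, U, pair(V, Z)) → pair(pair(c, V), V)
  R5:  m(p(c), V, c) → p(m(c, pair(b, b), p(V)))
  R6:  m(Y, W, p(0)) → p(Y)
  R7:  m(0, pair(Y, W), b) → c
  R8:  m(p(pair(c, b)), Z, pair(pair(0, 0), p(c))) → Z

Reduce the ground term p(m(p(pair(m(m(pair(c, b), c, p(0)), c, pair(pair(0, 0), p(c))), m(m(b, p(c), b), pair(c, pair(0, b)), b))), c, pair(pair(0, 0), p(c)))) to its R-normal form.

1. p(m(p(pair(m(m(pair(c, b), c, p(0)), c, pair(pair(0, 0), p(c))), m(m(b, p(c), b), pair(c, pair(0, b)), b))), c, pair(pair(0, 0), p(c))))  →  p(m(p(pair(m(p(pair(c, b)), c, pair(pair(0, 0), p(c))), m(m(b, p(c), b), pair(c, pair(0, b)), b))), c, pair(pair(0, 0), p(c))))   [R6 at 1.1.1.1.1]
2. p(m(p(pair(m(p(pair(c, b)), c, pair(pair(0, 0), p(c))), m(m(b, p(c), b), pair(c, pair(0, b)), b))), c, pair(pair(0, 0), p(c))))  →  p(m(p(pair(c, m(m(b, p(c), b), pair(c, pair(0, b)), b))), c, pair(pair(0, 0), p(c))))   [R8 at 1.1.1.1]
3. p(m(p(pair(c, m(m(b, p(c), b), pair(c, pair(0, b)), b))), c, pair(pair(0, 0), p(c))))  →  p(m(p(pair(c, m(b, pair(c, pair(0, b)), b))), c, pair(pair(0, 0), p(c))))   [R3 at 1.1.1.2.1]
4. p(m(p(pair(c, m(b, pair(c, pair(0, b)), b))), c, pair(pair(0, 0), p(c))))  →  p(m(p(pair(c, b)), c, pair(pair(0, 0), p(c))))   [R3 at 1.1.1.2]
5. p(m(p(pair(c, b)), c, pair(pair(0, 0), p(c))))  →  p(c)   [R8 at 1]

p(c)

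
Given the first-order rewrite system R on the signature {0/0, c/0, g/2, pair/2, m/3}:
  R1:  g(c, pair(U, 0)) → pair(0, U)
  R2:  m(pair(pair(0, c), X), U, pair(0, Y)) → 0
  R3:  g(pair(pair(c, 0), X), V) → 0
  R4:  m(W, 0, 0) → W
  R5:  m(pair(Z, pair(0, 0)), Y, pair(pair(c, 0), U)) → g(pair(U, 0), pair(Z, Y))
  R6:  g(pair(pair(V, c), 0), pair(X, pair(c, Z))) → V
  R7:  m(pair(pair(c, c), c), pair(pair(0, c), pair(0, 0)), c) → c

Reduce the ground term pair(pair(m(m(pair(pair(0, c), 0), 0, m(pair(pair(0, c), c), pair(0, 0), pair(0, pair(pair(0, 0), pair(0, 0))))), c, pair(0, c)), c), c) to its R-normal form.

1. pair(pair(m(m(pair(pair(0, c), 0), 0, m(pair(pair(0, c), c), pair(0, 0), pair(0, pair(pair(0, 0), pair(0, 0))))), c, pair(0, c)), c), c)  →  pair(pair(m(m(pair(pair(0, c), 0), 0, 0), c, pair(0, c)), c), c)   [R2 at 1.1.1.3]
2. pair(pair(m(m(pair(pair(0, c), 0), 0, 0), c, pair(0, c)), c), c)  →  pair(pair(m(pair(pair(0, c), 0), c, pair(0, c)), c), c)   [R4 at 1.1.1]
3. pair(pair(m(pair(pair(0, c), 0), c, pair(0, c)), c), c)  →  pair(pair(0, c), c)   [R2 at 1.1]

pair(pair(0, c), c)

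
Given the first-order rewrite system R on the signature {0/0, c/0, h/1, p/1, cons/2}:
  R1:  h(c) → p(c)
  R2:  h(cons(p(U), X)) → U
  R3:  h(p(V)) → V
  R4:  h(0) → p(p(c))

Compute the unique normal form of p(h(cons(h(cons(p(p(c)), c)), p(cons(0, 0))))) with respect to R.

p(c)

1. p(h(cons(h(cons(p(p(c)), c)), p(cons(0, 0)))))  →  p(h(cons(p(c), p(cons(0, 0)))))   [R2 at 1.1.1]
2. p(h(cons(p(c), p(cons(0, 0)))))  →  p(c)   [R2 at 1]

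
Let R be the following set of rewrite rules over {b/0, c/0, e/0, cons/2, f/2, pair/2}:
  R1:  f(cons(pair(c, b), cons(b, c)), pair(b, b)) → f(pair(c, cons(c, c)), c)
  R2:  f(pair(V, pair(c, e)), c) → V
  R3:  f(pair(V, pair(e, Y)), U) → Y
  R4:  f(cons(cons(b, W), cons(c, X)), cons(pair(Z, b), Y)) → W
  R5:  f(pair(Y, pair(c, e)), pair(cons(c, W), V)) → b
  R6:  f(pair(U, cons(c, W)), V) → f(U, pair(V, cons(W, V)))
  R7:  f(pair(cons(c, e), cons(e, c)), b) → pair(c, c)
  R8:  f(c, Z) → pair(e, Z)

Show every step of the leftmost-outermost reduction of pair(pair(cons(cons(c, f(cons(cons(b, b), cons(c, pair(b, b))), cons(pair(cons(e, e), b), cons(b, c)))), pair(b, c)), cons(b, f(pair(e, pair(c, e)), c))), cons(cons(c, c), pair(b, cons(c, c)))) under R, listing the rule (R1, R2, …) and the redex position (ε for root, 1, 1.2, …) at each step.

pair(pair(cons(cons(c, b), pair(b, c)), cons(b, e)), cons(cons(c, c), pair(b, cons(c, c))))

1. pair(pair(cons(cons(c, f(cons(cons(b, b), cons(c, pair(b, b))), cons(pair(cons(e, e), b), cons(b, c)))), pair(b, c)), cons(b, f(pair(e, pair(c, e)), c))), cons(cons(c, c), pair(b, cons(c, c))))  →  pair(pair(cons(cons(c, b), pair(b, c)), cons(b, f(pair(e, pair(c, e)), c))), cons(cons(c, c), pair(b, cons(c, c))))   [R4 at 1.1.1.2]
2. pair(pair(cons(cons(c, b), pair(b, c)), cons(b, f(pair(e, pair(c, e)), c))), cons(cons(c, c), pair(b, cons(c, c))))  →  pair(pair(cons(cons(c, b), pair(b, c)), cons(b, e)), cons(cons(c, c), pair(b, cons(c, c))))   [R2 at 1.2.2]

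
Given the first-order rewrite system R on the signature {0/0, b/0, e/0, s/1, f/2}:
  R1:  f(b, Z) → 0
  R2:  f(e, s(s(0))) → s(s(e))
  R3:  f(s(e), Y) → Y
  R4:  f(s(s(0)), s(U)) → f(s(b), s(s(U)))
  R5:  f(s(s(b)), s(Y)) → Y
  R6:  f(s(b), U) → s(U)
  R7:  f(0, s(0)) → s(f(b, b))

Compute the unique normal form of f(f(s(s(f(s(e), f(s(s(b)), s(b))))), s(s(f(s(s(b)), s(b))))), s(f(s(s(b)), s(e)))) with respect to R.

1. f(f(s(s(f(s(e), f(s(s(b)), s(b))))), s(s(f(s(s(b)), s(b))))), s(f(s(s(b)), s(e))))  →  f(f(s(s(f(s(s(b)), s(b)))), s(s(f(s(s(b)), s(b))))), s(f(s(s(b)), s(e))))   [R3 at 1.1.1.1]
2. f(f(s(s(f(s(s(b)), s(b)))), s(s(f(s(s(b)), s(b))))), s(f(s(s(b)), s(e))))  →  f(f(s(s(b)), s(s(f(s(s(b)), s(b))))), s(f(s(s(b)), s(e))))   [R5 at 1.1.1.1]
3. f(f(s(s(b)), s(s(f(s(s(b)), s(b))))), s(f(s(s(b)), s(e))))  →  f(s(f(s(s(b)), s(b))), s(f(s(s(b)), s(e))))   [R5 at 1]
4. f(s(f(s(s(b)), s(b))), s(f(s(s(b)), s(e))))  →  f(s(b), s(f(s(s(b)), s(e))))   [R5 at 1.1]
5. f(s(b), s(f(s(s(b)), s(e))))  →  s(s(f(s(s(b)), s(e))))   [R6 at ε]
6. s(s(f(s(s(b)), s(e))))  →  s(s(e))   [R5 at 1.1]

s(s(e))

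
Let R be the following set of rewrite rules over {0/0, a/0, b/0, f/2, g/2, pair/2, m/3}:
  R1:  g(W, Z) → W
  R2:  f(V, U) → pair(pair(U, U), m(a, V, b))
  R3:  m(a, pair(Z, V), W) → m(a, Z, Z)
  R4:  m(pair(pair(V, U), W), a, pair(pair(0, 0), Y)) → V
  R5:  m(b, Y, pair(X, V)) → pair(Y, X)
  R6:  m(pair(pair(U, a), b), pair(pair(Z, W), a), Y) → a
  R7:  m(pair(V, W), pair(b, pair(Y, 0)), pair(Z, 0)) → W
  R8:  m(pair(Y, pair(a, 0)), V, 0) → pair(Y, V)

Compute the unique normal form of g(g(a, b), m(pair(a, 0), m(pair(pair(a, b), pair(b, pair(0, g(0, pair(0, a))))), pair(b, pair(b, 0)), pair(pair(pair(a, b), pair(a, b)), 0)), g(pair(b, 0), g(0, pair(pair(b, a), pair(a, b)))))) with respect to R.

a

1. g(g(a, b), m(pair(a, 0), m(pair(pair(a, b), pair(b, pair(0, g(0, pair(0, a))))), pair(b, pair(b, 0)), pair(pair(pair(a, b), pair(a, b)), 0)), g(pair(b, 0), g(0, pair(pair(b, a), pair(a, b))))))  →  g(a, b)   [R1 at ε]
2. g(a, b)  →  a   [R1 at ε]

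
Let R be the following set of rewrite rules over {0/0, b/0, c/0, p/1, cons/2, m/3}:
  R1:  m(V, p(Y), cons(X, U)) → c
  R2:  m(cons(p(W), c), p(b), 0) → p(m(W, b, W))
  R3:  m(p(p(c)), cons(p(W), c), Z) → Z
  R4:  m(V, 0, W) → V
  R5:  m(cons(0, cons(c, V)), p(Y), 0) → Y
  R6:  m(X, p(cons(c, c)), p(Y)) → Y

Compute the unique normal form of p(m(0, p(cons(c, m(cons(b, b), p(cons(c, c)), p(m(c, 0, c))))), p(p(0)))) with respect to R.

1. p(m(0, p(cons(c, m(cons(b, b), p(cons(c, c)), p(m(c, 0, c))))), p(p(0))))  →  p(m(0, p(cons(c, m(c, 0, c))), p(p(0))))   [R6 at 1.2.1.2]
2. p(m(0, p(cons(c, m(c, 0, c))), p(p(0))))  →  p(m(0, p(cons(c, c)), p(p(0))))   [R4 at 1.2.1.2]
3. p(m(0, p(cons(c, c)), p(p(0))))  →  p(p(0))   [R6 at 1]

p(p(0))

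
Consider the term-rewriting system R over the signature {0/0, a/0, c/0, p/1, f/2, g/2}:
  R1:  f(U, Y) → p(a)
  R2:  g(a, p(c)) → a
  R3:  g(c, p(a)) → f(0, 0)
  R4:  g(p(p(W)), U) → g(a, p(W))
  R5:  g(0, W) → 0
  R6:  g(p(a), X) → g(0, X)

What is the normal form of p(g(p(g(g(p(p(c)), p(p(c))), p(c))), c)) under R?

p(0)

1. p(g(p(g(g(p(p(c)), p(p(c))), p(c))), c))  →  p(g(p(g(g(a, p(c)), p(c))), c))   [R4 at 1.1.1.1]
2. p(g(p(g(g(a, p(c)), p(c))), c))  →  p(g(p(g(a, p(c))), c))   [R2 at 1.1.1.1]
3. p(g(p(g(a, p(c))), c))  →  p(g(p(a), c))   [R2 at 1.1.1]
4. p(g(p(a), c))  →  p(g(0, c))   [R6 at 1]
5. p(g(0, c))  →  p(0)   [R5 at 1]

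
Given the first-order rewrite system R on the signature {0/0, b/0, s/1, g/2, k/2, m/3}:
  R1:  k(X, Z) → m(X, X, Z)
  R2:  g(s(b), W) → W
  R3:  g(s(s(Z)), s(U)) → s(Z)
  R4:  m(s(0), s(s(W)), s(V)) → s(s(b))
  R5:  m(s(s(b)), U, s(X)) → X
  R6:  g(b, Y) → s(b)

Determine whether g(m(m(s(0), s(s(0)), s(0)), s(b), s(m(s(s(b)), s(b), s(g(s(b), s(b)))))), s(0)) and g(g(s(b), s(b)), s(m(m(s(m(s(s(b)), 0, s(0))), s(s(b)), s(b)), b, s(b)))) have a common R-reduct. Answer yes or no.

Reduce t₁ = g(m(m(s(0), s(s(0)), s(0)), s(b), s(m(s(s(b)), s(b), s(g(s(b), s(b)))))), s(0)):
1. g(m(m(s(0), s(s(0)), s(0)), s(b), s(m(s(s(b)), s(b), s(g(s(b), s(b)))))), s(0))  →  g(m(s(s(b)), s(b), s(m(s(s(b)), s(b), s(g(s(b), s(b)))))), s(0))   [R4 at 1.1]
2. g(m(s(s(b)), s(b), s(m(s(s(b)), s(b), s(g(s(b), s(b)))))), s(0))  →  g(m(s(s(b)), s(b), s(g(s(b), s(b)))), s(0))   [R5 at 1]
3. g(m(s(s(b)), s(b), s(g(s(b), s(b)))), s(0))  →  g(g(s(b), s(b)), s(0))   [R5 at 1]
4. g(g(s(b), s(b)), s(0))  →  g(s(b), s(0))   [R2 at 1]
5. g(s(b), s(0))  →  s(0)   [R2 at ε]

Reduce t₂ = g(g(s(b), s(b)), s(m(m(s(m(s(s(b)), 0, s(0))), s(s(b)), s(b)), b, s(b)))):
1. g(g(s(b), s(b)), s(m(m(s(m(s(s(b)), 0, s(0))), s(s(b)), s(b)), b, s(b))))  →  g(s(b), s(m(m(s(m(s(s(b)), 0, s(0))), s(s(b)), s(b)), b, s(b))))   [R2 at 1]
2. g(s(b), s(m(m(s(m(s(s(b)), 0, s(0))), s(s(b)), s(b)), b, s(b))))  →  s(m(m(s(m(s(s(b)), 0, s(0))), s(s(b)), s(b)), b, s(b)))   [R2 at ε]
3. s(m(m(s(m(s(s(b)), 0, s(0))), s(s(b)), s(b)), b, s(b)))  →  s(m(m(s(0), s(s(b)), s(b)), b, s(b)))   [R5 at 1.1.1.1]
4. s(m(m(s(0), s(s(b)), s(b)), b, s(b)))  →  s(m(s(s(b)), b, s(b)))   [R4 at 1.1]
5. s(m(s(s(b)), b, s(b)))  →  s(b)   [R5 at 1]

no — NF(t₁) = s(0), NF(t₂) = s(b)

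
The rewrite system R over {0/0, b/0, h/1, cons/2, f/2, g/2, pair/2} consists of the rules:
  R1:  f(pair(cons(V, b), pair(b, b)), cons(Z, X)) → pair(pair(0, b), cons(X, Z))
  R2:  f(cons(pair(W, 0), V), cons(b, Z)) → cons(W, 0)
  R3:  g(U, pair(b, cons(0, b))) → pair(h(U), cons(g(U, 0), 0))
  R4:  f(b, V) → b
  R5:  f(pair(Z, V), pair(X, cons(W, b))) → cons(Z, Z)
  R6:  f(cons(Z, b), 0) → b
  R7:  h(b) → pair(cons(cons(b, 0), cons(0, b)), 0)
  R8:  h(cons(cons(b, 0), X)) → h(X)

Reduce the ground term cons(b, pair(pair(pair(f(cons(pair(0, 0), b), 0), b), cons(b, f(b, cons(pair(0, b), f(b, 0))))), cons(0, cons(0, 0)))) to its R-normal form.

1. cons(b, pair(pair(pair(f(cons(pair(0, 0), b), 0), b), cons(b, f(b, cons(pair(0, b), f(b, 0))))), cons(0, cons(0, 0))))  →  cons(b, pair(pair(pair(b, b), cons(b, f(b, cons(pair(0, b), f(b, 0))))), cons(0, cons(0, 0))))   [R6 at 2.1.1.1]
2. cons(b, pair(pair(pair(b, b), cons(b, f(b, cons(pair(0, b), f(b, 0))))), cons(0, cons(0, 0))))  →  cons(b, pair(pair(pair(b, b), cons(b, b)), cons(0, cons(0, 0))))   [R4 at 2.1.2.2]

cons(b, pair(pair(pair(b, b), cons(b, b)), cons(0, cons(0, 0))))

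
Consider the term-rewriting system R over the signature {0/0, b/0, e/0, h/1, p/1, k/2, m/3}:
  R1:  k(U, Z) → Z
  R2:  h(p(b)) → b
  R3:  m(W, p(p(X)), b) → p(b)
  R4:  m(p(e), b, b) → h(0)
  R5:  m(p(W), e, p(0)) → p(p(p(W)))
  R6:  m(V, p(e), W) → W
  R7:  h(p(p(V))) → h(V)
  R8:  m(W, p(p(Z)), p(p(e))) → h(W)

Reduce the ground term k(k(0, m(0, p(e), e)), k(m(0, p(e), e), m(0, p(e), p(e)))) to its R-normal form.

p(e)

1. k(k(0, m(0, p(e), e)), k(m(0, p(e), e), m(0, p(e), p(e))))  →  k(m(0, p(e), e), m(0, p(e), p(e)))   [R1 at ε]
2. k(m(0, p(e), e), m(0, p(e), p(e)))  →  m(0, p(e), p(e))   [R1 at ε]
3. m(0, p(e), p(e))  →  p(e)   [R6 at ε]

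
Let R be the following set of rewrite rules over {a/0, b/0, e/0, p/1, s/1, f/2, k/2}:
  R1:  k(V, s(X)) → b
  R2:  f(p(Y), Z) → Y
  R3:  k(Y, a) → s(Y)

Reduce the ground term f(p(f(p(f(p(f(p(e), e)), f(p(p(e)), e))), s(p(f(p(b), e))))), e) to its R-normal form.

e

1. f(p(f(p(f(p(f(p(e), e)), f(p(p(e)), e))), s(p(f(p(b), e))))), e)  →  f(p(f(p(f(p(e), e)), f(p(p(e)), e))), s(p(f(p(b), e))))   [R2 at ε]
2. f(p(f(p(f(p(e), e)), f(p(p(e)), e))), s(p(f(p(b), e))))  →  f(p(f(p(e), e)), f(p(p(e)), e))   [R2 at ε]
3. f(p(f(p(e), e)), f(p(p(e)), e))  →  f(p(e), e)   [R2 at ε]
4. f(p(e), e)  →  e   [R2 at ε]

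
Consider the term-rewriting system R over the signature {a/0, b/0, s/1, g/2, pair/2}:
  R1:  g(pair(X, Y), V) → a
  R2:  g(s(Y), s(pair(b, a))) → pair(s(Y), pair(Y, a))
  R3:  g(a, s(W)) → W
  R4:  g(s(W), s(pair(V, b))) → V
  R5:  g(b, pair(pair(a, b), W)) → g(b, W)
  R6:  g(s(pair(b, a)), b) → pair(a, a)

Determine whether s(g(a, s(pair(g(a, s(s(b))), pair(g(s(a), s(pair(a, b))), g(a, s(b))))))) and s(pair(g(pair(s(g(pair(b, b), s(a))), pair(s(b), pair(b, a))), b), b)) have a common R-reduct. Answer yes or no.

Reduce t₁ = s(g(a, s(pair(g(a, s(s(b))), pair(g(s(a), s(pair(a, b))), g(a, s(b))))))):
1. s(g(a, s(pair(g(a, s(s(b))), pair(g(s(a), s(pair(a, b))), g(a, s(b)))))))  →  s(pair(g(a, s(s(b))), pair(g(s(a), s(pair(a, b))), g(a, s(b)))))   [R3 at 1]
2. s(pair(g(a, s(s(b))), pair(g(s(a), s(pair(a, b))), g(a, s(b)))))  →  s(pair(s(b), pair(g(s(a), s(pair(a, b))), g(a, s(b)))))   [R3 at 1.1]
3. s(pair(s(b), pair(g(s(a), s(pair(a, b))), g(a, s(b)))))  →  s(pair(s(b), pair(a, g(a, s(b)))))   [R4 at 1.2.1]
4. s(pair(s(b), pair(a, g(a, s(b)))))  →  s(pair(s(b), pair(a, b)))   [R3 at 1.2.2]

Reduce t₂ = s(pair(g(pair(s(g(pair(b, b), s(a))), pair(s(b), pair(b, a))), b), b)):
1. s(pair(g(pair(s(g(pair(b, b), s(a))), pair(s(b), pair(b, a))), b), b))  →  s(pair(a, b))   [R1 at 1.1]

no — NF(t₁) = s(pair(s(b), pair(a, b))), NF(t₂) = s(pair(a, b))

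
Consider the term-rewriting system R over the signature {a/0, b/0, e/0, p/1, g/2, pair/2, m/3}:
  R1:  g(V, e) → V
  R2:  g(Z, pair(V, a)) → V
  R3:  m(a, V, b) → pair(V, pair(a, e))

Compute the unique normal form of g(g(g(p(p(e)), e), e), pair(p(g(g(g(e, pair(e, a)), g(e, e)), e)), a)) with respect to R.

p(e)

1. g(g(g(p(p(e)), e), e), pair(p(g(g(g(e, pair(e, a)), g(e, e)), e)), a))  →  p(g(g(g(e, pair(e, a)), g(e, e)), e))   [R2 at ε]
2. p(g(g(g(e, pair(e, a)), g(e, e)), e))  →  p(g(g(e, pair(e, a)), g(e, e)))   [R1 at 1]
3. p(g(g(e, pair(e, a)), g(e, e)))  →  p(g(e, g(e, e)))   [R2 at 1.1]
4. p(g(e, g(e, e)))  →  p(g(e, e))   [R1 at 1.2]
5. p(g(e, e))  →  p(e)   [R1 at 1]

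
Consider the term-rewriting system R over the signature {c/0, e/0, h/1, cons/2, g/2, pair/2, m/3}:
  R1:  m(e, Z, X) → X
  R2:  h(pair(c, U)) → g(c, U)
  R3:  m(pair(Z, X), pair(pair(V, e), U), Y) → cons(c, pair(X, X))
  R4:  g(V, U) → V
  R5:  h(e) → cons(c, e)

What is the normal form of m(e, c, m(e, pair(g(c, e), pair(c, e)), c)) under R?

c

1. m(e, c, m(e, pair(g(c, e), pair(c, e)), c))  →  m(e, pair(g(c, e), pair(c, e)), c)   [R1 at ε]
2. m(e, pair(g(c, e), pair(c, e)), c)  →  c   [R1 at ε]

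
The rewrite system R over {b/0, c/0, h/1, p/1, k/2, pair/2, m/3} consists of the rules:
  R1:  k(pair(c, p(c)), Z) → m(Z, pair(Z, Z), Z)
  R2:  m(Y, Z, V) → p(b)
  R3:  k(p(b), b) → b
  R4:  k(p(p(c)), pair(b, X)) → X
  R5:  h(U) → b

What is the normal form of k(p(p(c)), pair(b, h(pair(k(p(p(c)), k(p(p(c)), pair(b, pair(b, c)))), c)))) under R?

b

1. k(p(p(c)), pair(b, h(pair(k(p(p(c)), k(p(p(c)), pair(b, pair(b, c)))), c))))  →  h(pair(k(p(p(c)), k(p(p(c)), pair(b, pair(b, c)))), c))   [R4 at ε]
2. h(pair(k(p(p(c)), k(p(p(c)), pair(b, pair(b, c)))), c))  →  b   [R5 at ε]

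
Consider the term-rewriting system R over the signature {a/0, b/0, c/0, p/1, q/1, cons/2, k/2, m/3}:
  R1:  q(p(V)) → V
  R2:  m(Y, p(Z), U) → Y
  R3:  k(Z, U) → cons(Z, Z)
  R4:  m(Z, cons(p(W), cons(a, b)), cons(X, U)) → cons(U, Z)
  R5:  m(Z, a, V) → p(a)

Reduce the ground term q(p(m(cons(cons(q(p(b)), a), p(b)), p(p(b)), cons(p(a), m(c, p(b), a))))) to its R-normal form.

cons(cons(b, a), p(b))

1. q(p(m(cons(cons(q(p(b)), a), p(b)), p(p(b)), cons(p(a), m(c, p(b), a)))))  →  m(cons(cons(q(p(b)), a), p(b)), p(p(b)), cons(p(a), m(c, p(b), a)))   [R1 at ε]
2. m(cons(cons(q(p(b)), a), p(b)), p(p(b)), cons(p(a), m(c, p(b), a)))  →  cons(cons(q(p(b)), a), p(b))   [R2 at ε]
3. cons(cons(q(p(b)), a), p(b))  →  cons(cons(b, a), p(b))   [R1 at 1.1]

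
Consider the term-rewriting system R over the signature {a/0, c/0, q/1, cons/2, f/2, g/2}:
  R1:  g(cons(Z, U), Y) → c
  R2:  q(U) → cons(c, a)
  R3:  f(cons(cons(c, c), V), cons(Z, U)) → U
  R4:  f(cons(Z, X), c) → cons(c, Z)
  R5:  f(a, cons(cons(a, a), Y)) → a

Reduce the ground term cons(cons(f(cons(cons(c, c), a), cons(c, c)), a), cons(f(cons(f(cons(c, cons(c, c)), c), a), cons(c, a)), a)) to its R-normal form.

cons(cons(c, a), cons(a, a))

1. cons(cons(f(cons(cons(c, c), a), cons(c, c)), a), cons(f(cons(f(cons(c, cons(c, c)), c), a), cons(c, a)), a))  →  cons(cons(c, a), cons(f(cons(f(cons(c, cons(c, c)), c), a), cons(c, a)), a))   [R3 at 1.1]
2. cons(cons(c, a), cons(f(cons(f(cons(c, cons(c, c)), c), a), cons(c, a)), a))  →  cons(cons(c, a), cons(f(cons(cons(c, c), a), cons(c, a)), a))   [R4 at 2.1.1.1]
3. cons(cons(c, a), cons(f(cons(cons(c, c), a), cons(c, a)), a))  →  cons(cons(c, a), cons(a, a))   [R3 at 2.1]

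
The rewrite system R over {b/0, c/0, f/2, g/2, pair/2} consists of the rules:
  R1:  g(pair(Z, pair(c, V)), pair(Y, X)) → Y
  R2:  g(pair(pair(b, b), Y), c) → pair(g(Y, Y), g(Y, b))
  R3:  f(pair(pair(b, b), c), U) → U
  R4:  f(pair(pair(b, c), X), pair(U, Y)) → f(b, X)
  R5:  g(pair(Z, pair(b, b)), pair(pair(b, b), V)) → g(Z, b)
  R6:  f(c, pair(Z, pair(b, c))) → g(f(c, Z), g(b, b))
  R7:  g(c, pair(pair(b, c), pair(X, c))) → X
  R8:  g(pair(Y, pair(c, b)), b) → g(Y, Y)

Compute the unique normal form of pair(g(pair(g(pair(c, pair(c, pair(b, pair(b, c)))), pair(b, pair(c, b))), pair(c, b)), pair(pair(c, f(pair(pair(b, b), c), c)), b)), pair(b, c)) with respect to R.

pair(pair(c, c), pair(b, c))

1. pair(g(pair(g(pair(c, pair(c, pair(b, pair(b, c)))), pair(b, pair(c, b))), pair(c, b)), pair(pair(c, f(pair(pair(b, b), c), c)), b)), pair(b, c))  →  pair(pair(c, f(pair(pair(b, b), c), c)), pair(b, c))   [R1 at 1]
2. pair(pair(c, f(pair(pair(b, b), c), c)), pair(b, c))  →  pair(pair(c, c), pair(b, c))   [R3 at 1.2]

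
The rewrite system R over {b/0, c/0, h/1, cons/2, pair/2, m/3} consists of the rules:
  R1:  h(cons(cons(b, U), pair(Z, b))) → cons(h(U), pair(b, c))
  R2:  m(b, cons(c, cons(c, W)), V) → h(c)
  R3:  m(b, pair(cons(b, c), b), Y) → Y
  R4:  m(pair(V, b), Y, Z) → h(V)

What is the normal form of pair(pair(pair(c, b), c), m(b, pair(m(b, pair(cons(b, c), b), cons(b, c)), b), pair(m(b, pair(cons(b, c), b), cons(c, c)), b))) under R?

pair(pair(pair(c, b), c), pair(cons(c, c), b))

1. pair(pair(pair(c, b), c), m(b, pair(m(b, pair(cons(b, c), b), cons(b, c)), b), pair(m(b, pair(cons(b, c), b), cons(c, c)), b)))  →  pair(pair(pair(c, b), c), m(b, pair(cons(b, c), b), pair(m(b, pair(cons(b, c), b), cons(c, c)), b)))   [R3 at 2.2.1]
2. pair(pair(pair(c, b), c), m(b, pair(cons(b, c), b), pair(m(b, pair(cons(b, c), b), cons(c, c)), b)))  →  pair(pair(pair(c, b), c), pair(m(b, pair(cons(b, c), b), cons(c, c)), b))   [R3 at 2]
3. pair(pair(pair(c, b), c), pair(m(b, pair(cons(b, c), b), cons(c, c)), b))  →  pair(pair(pair(c, b), c), pair(cons(c, c), b))   [R3 at 2.1]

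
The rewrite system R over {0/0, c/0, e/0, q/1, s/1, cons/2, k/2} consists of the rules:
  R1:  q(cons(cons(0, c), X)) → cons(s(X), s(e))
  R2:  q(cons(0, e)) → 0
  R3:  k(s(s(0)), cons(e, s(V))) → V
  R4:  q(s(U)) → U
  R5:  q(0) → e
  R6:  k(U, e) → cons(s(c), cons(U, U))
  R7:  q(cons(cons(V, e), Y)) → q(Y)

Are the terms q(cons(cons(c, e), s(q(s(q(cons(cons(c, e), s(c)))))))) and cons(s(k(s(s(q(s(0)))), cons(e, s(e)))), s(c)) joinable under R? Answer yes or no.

no — NF(t₁) = c, NF(t₂) = cons(s(e), s(c))

Reduce t₁ = q(cons(cons(c, e), s(q(s(q(cons(cons(c, e), s(c)))))))):
1. q(cons(cons(c, e), s(q(s(q(cons(cons(c, e), s(c))))))))  →  q(s(q(s(q(cons(cons(c, e), s(c)))))))   [R7 at ε]
2. q(s(q(s(q(cons(cons(c, e), s(c)))))))  →  q(s(q(cons(cons(c, e), s(c)))))   [R4 at ε]
3. q(s(q(cons(cons(c, e), s(c)))))  →  q(cons(cons(c, e), s(c)))   [R4 at ε]
4. q(cons(cons(c, e), s(c)))  →  q(s(c))   [R7 at ε]
5. q(s(c))  →  c   [R4 at ε]

Reduce t₂ = cons(s(k(s(s(q(s(0)))), cons(e, s(e)))), s(c)):
1. cons(s(k(s(s(q(s(0)))), cons(e, s(e)))), s(c))  →  cons(s(k(s(s(0)), cons(e, s(e)))), s(c))   [R4 at 1.1.1.1.1]
2. cons(s(k(s(s(0)), cons(e, s(e)))), s(c))  →  cons(s(e), s(c))   [R3 at 1.1]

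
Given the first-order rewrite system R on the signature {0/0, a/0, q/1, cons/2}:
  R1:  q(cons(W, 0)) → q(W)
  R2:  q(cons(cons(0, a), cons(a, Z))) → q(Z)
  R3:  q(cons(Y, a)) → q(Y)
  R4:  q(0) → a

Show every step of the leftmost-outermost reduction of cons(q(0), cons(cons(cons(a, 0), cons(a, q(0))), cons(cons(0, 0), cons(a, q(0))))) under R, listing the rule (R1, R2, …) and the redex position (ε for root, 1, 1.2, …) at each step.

cons(a, cons(cons(cons(a, 0), cons(a, a)), cons(cons(0, 0), cons(a, a))))

1. cons(q(0), cons(cons(cons(a, 0), cons(a, q(0))), cons(cons(0, 0), cons(a, q(0)))))  →  cons(a, cons(cons(cons(a, 0), cons(a, q(0))), cons(cons(0, 0), cons(a, q(0)))))   [R4 at 1]
2. cons(a, cons(cons(cons(a, 0), cons(a, q(0))), cons(cons(0, 0), cons(a, q(0)))))  →  cons(a, cons(cons(cons(a, 0), cons(a, a)), cons(cons(0, 0), cons(a, q(0)))))   [R4 at 2.1.2.2]
3. cons(a, cons(cons(cons(a, 0), cons(a, a)), cons(cons(0, 0), cons(a, q(0)))))  →  cons(a, cons(cons(cons(a, 0), cons(a, a)), cons(cons(0, 0), cons(a, a))))   [R4 at 2.2.2.2]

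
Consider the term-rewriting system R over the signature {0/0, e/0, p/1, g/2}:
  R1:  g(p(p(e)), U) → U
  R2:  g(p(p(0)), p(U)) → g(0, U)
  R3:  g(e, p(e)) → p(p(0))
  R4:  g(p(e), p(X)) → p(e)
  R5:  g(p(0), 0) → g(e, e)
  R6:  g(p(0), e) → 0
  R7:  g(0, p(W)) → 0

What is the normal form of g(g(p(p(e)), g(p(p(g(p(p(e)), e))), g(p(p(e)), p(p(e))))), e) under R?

e

1. g(g(p(p(e)), g(p(p(g(p(p(e)), e))), g(p(p(e)), p(p(e))))), e)  →  g(g(p(p(g(p(p(e)), e))), g(p(p(e)), p(p(e)))), e)   [R1 at 1]
2. g(g(p(p(g(p(p(e)), e))), g(p(p(e)), p(p(e)))), e)  →  g(g(p(p(e)), g(p(p(e)), p(p(e)))), e)   [R1 at 1.1.1.1]
3. g(g(p(p(e)), g(p(p(e)), p(p(e)))), e)  →  g(g(p(p(e)), p(p(e))), e)   [R1 at 1]
4. g(g(p(p(e)), p(p(e))), e)  →  g(p(p(e)), e)   [R1 at 1]
5. g(p(p(e)), e)  →  e   [R1 at ε]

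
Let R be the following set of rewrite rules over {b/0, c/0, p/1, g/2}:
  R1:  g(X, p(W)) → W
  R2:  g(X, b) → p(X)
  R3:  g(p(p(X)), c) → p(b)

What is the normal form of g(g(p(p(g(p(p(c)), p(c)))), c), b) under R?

1. g(g(p(p(g(p(p(c)), p(c)))), c), b)  →  p(g(p(p(g(p(p(c)), p(c)))), c))   [R2 at ε]
2. p(g(p(p(g(p(p(c)), p(c)))), c))  →  p(p(b))   [R3 at 1]

p(p(b))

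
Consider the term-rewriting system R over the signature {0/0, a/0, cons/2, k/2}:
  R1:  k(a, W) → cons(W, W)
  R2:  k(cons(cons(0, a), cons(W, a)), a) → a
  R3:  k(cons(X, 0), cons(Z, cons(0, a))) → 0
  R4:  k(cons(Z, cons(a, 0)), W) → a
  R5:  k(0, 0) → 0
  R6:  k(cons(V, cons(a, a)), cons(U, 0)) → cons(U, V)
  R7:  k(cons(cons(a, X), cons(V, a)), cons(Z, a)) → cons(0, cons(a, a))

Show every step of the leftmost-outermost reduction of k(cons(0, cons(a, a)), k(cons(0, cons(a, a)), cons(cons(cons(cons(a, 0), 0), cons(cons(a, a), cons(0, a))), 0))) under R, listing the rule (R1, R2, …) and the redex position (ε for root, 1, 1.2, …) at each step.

cons(cons(cons(cons(a, 0), 0), cons(cons(a, a), cons(0, a))), 0)

1. k(cons(0, cons(a, a)), k(cons(0, cons(a, a)), cons(cons(cons(cons(a, 0), 0), cons(cons(a, a), cons(0, a))), 0)))  →  k(cons(0, cons(a, a)), cons(cons(cons(cons(a, 0), 0), cons(cons(a, a), cons(0, a))), 0))   [R6 at 2]
2. k(cons(0, cons(a, a)), cons(cons(cons(cons(a, 0), 0), cons(cons(a, a), cons(0, a))), 0))  →  cons(cons(cons(cons(a, 0), 0), cons(cons(a, a), cons(0, a))), 0)   [R6 at ε]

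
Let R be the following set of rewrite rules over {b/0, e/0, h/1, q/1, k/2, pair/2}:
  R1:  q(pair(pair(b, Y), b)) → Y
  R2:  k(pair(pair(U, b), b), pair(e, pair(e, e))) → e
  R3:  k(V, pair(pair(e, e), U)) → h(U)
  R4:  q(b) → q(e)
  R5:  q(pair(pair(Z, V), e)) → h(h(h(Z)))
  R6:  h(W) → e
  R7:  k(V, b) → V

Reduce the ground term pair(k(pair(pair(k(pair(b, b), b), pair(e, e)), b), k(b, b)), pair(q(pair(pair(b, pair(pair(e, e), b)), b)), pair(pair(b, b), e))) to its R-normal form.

pair(pair(pair(pair(b, b), pair(e, e)), b), pair(pair(pair(e, e), b), pair(pair(b, b), e)))

1. pair(k(pair(pair(k(pair(b, b), b), pair(e, e)), b), k(b, b)), pair(q(pair(pair(b, pair(pair(e, e), b)), b)), pair(pair(b, b), e)))  →  pair(k(pair(pair(pair(b, b), pair(e, e)), b), k(b, b)), pair(q(pair(pair(b, pair(pair(e, e), b)), b)), pair(pair(b, b), e)))   [R7 at 1.1.1.1]
2. pair(k(pair(pair(pair(b, b), pair(e, e)), b), k(b, b)), pair(q(pair(pair(b, pair(pair(e, e), b)), b)), pair(pair(b, b), e)))  →  pair(k(pair(pair(pair(b, b), pair(e, e)), b), b), pair(q(pair(pair(b, pair(pair(e, e), b)), b)), pair(pair(b, b), e)))   [R7 at 1.2]
3. pair(k(pair(pair(pair(b, b), pair(e, e)), b), b), pair(q(pair(pair(b, pair(pair(e, e), b)), b)), pair(pair(b, b), e)))  →  pair(pair(pair(pair(b, b), pair(e, e)), b), pair(q(pair(pair(b, pair(pair(e, e), b)), b)), pair(pair(b, b), e)))   [R7 at 1]
4. pair(pair(pair(pair(b, b), pair(e, e)), b), pair(q(pair(pair(b, pair(pair(e, e), b)), b)), pair(pair(b, b), e)))  →  pair(pair(pair(pair(b, b), pair(e, e)), b), pair(pair(pair(e, e), b), pair(pair(b, b), e)))   [R1 at 2.1]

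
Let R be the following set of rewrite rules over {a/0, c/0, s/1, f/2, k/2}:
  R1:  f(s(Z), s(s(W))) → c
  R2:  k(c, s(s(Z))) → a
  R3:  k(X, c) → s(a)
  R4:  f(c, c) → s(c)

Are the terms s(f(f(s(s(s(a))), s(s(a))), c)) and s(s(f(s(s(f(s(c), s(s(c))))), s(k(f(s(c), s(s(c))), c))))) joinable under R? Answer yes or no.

Reduce t₁ = s(f(f(s(s(s(a))), s(s(a))), c)):
1. s(f(f(s(s(s(a))), s(s(a))), c))  →  s(f(c, c))   [R1 at 1.1]
2. s(f(c, c))  →  s(s(c))   [R4 at 1]

Reduce t₂ = s(s(f(s(s(f(s(c), s(s(c))))), s(k(f(s(c), s(s(c))), c))))):
1. s(s(f(s(s(f(s(c), s(s(c))))), s(k(f(s(c), s(s(c))), c)))))  →  s(s(f(s(s(c)), s(k(f(s(c), s(s(c))), c)))))   [R1 at 1.1.1.1.1]
2. s(s(f(s(s(c)), s(k(f(s(c), s(s(c))), c)))))  →  s(s(f(s(s(c)), s(s(a)))))   [R3 at 1.1.2.1]
3. s(s(f(s(s(c)), s(s(a)))))  →  s(s(c))   [R1 at 1.1]

yes — NF(t₁) = s(s(c)), NF(t₂) = s(s(c))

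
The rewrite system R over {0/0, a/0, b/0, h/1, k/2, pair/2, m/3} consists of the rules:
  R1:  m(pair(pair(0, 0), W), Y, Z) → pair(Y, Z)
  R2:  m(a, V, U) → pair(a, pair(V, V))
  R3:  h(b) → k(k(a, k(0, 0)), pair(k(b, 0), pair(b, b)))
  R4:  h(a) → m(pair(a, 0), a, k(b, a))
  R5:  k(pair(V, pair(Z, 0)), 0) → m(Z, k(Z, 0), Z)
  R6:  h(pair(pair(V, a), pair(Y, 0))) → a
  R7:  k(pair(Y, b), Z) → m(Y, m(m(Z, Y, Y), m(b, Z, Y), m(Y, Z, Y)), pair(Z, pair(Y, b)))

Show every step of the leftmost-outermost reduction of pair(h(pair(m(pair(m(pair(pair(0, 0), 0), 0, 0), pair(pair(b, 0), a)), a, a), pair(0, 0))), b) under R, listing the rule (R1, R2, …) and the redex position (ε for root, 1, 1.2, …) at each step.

1. pair(h(pair(m(pair(m(pair(pair(0, 0), 0), 0, 0), pair(pair(b, 0), a)), a, a), pair(0, 0))), b)  →  pair(h(pair(m(pair(pair(0, 0), pair(pair(b, 0), a)), a, a), pair(0, 0))), b)   [R1 at 1.1.1.1.1]
2. pair(h(pair(m(pair(pair(0, 0), pair(pair(b, 0), a)), a, a), pair(0, 0))), b)  →  pair(h(pair(pair(a, a), pair(0, 0))), b)   [R1 at 1.1.1]
3. pair(h(pair(pair(a, a), pair(0, 0))), b)  →  pair(a, b)   [R6 at 1]

pair(a, b)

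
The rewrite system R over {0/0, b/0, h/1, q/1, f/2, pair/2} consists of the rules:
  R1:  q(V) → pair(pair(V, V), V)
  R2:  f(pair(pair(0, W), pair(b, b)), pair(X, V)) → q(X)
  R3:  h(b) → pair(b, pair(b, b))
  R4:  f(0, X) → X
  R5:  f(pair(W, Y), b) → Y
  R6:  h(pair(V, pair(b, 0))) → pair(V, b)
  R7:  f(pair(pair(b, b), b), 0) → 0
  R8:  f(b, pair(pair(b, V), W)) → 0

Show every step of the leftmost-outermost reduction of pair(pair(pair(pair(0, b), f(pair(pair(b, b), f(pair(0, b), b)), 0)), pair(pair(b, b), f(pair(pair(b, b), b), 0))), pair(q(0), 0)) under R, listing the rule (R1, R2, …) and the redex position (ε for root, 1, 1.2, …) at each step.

1. pair(pair(pair(pair(0, b), f(pair(pair(b, b), f(pair(0, b), b)), 0)), pair(pair(b, b), f(pair(pair(b, b), b), 0))), pair(q(0), 0))  →  pair(pair(pair(pair(0, b), f(pair(pair(b, b), b), 0)), pair(pair(b, b), f(pair(pair(b, b), b), 0))), pair(q(0), 0))   [R5 at 1.1.2.1.2]
2. pair(pair(pair(pair(0, b), f(pair(pair(b, b), b), 0)), pair(pair(b, b), f(pair(pair(b, b), b), 0))), pair(q(0), 0))  →  pair(pair(pair(pair(0, b), 0), pair(pair(b, b), f(pair(pair(b, b), b), 0))), pair(q(0), 0))   [R7 at 1.1.2]
3. pair(pair(pair(pair(0, b), 0), pair(pair(b, b), f(pair(pair(b, b), b), 0))), pair(q(0), 0))  →  pair(pair(pair(pair(0, b), 0), pair(pair(b, b), 0)), pair(q(0), 0))   [R7 at 1.2.2]
4. pair(pair(pair(pair(0, b), 0), pair(pair(b, b), 0)), pair(q(0), 0))  →  pair(pair(pair(pair(0, b), 0), pair(pair(b, b), 0)), pair(pair(pair(0, 0), 0), 0))   [R1 at 2.1]

pair(pair(pair(pair(0, b), 0), pair(pair(b, b), 0)), pair(pair(pair(0, 0), 0), 0))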